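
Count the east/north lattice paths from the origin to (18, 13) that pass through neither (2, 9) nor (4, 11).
Number of paths = 205862400

Inclusion–exclusion. Total paths: C(31, 18) = 206253075. Through P₁: C(11, 2)·C(20, 16) = 266475. Through P₂: C(15, 4)·C(16, 14) = 163800. Since P₁ is strictly southwest of P₂, a monotone path through both must visit P₁ then P₂; paths through both = C(11, 2)·C(4, 2)·C(16, 14) = 39600. Avoid both = 206253075 − 266475 − 163800 + 39600 = 205862400.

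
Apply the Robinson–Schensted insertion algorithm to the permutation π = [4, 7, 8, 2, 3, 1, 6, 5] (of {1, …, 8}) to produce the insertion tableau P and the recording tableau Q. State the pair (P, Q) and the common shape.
P = [1, 3, 5] / [2, 6, 8] / [4, 7];  Q = [1, 2, 3] / [4, 5, 7] / [6, 8];  common shape = (3, 3, 2)

Row-insert the values π_1, π_2, … into P one at a time, bumping the leftmost entry strictly greater than the inserted value down to the next row. The recording tableau Q records, in position (i, j), the step at which that cell was added to P.
  Insert 4 (step 1): P = [4];  Q = [1]
  Insert 7 (step 2): P = [4, 7];  Q = [1, 2]
  Insert 8 (step 3): P = [4, 7, 8];  Q = [1, 2, 3]
  Insert 2 (step 4): P = [2, 7, 8] / [4];  Q = [1, 2, 3] / [4]
  Insert 3 (step 5): P = [2, 3, 8] / [4, 7];  Q = [1, 2, 3] / [4, 5]
  Insert 1 (step 6): P = [1, 3, 8] / [2, 7] / [4];  Q = [1, 2, 3] / [4, 5] / [6]
  Insert 6 (step 7): P = [1, 3, 6] / [2, 7, 8] / [4];  Q = [1, 2, 3] / [4, 5, 7] / [6]
  Insert 5 (step 8): P = [1, 3, 5] / [2, 6, 8] / [4, 7];  Q = [1, 2, 3] / [4, 5, 7] / [6, 8]
Final shape: (3, 3, 2).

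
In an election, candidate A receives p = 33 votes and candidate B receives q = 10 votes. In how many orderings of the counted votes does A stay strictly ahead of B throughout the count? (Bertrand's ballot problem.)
Strict-lead orderings = 1025551163

Total orderings of the 43 votes with 33 for A: C(43, 33) = 1917334783. By the Bertrand ballot formula (Cycle Lemma / reflection principle), the number of orderings in which A is strictly ahead of B throughout is (p − q)/(p + q) · C(p + q, p) = (33 − 10)/(33 + 10) · 1917334783 = 1025551163.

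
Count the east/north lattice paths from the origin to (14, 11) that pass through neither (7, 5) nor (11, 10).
Number of paths = 2086632

Inclusion–exclusion. Total paths: C(25, 14) = 4457400. Through P₁: C(12, 7)·C(13, 7) = 1359072. Through P₂: C(21, 11)·C(4, 3) = 1410864. Since P₁ is strictly southwest of P₂, a monotone path through both must visit P₁ then P₂; paths through both = C(12, 7)·C(9, 4)·C(4, 3) = 399168. Avoid both = 4457400 − 1359072 − 1410864 + 399168 = 2086632.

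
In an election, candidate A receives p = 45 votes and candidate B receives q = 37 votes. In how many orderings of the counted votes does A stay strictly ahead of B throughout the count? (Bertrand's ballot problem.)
Strict-lead orderings = 28167869114977430180160

Total orderings of the 82 votes with 45 for A: C(82, 45) = 288720658428518659346640. By the Bertrand ballot formula (Cycle Lemma / reflection principle), the number of orderings in which A is strictly ahead of B throughout is (p − q)/(p + q) · C(p + q, p) = (45 − 37)/(45 + 37) · 288720658428518659346640 = 28167869114977430180160.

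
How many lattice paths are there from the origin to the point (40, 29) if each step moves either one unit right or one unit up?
Number of paths = 23720460024918645912

A monotone lattice path from (0, 0) to (40, 29) consists of 40 east steps and 29 north steps in some order, so it is determined by which 40 of the 69 steps are east. The count is C(69, 40) = 23720460024918645912.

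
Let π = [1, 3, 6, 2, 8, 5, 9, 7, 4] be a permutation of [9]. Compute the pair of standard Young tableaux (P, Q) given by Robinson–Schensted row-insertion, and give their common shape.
P = [1, 2, 4, 7, 9] / [3, 5, 8] / [6];  Q = [1, 2, 3, 5, 7] / [4, 6, 8] / [9];  common shape = (5, 3, 1)

Row-insert the values π_1, π_2, … into P one at a time, bumping the leftmost entry strictly greater than the inserted value down to the next row. The recording tableau Q records, in position (i, j), the step at which that cell was added to P.
  Insert 1 (step 1): P = [1];  Q = [1]
  Insert 3 (step 2): P = [1, 3];  Q = [1, 2]
  Insert 6 (step 3): P = [1, 3, 6];  Q = [1, 2, 3]
  Insert 2 (step 4): P = [1, 2, 6] / [3];  Q = [1, 2, 3] / [4]
  Insert 8 (step 5): P = [1, 2, 6, 8] / [3];  Q = [1, 2, 3, 5] / [4]
  Insert 5 (step 6): P = [1, 2, 5, 8] / [3, 6];  Q = [1, 2, 3, 5] / [4, 6]
  Insert 9 (step 7): P = [1, 2, 5, 8, 9] / [3, 6];  Q = [1, 2, 3, 5, 7] / [4, 6]
  Insert 7 (step 8): P = [1, 2, 5, 7, 9] / [3, 6, 8];  Q = [1, 2, 3, 5, 7] / [4, 6, 8]
  Insert 4 (step 9): P = [1, 2, 4, 7, 9] / [3, 5, 8] / [6];  Q = [1, 2, 3, 5, 7] / [4, 6, 8] / [9]
Final shape: (5, 3, 1).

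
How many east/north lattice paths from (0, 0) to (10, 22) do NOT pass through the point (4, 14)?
Number of paths = 55323060

Total paths from (0, 0) to (10, 22): C(32, 10) = 64512240. Paths through (4, 14): (paths (0, 0) → (4, 14)) × (paths (4, 14) → (10, 22)) = C(18, 4) · C(14, 6) = 3060 · 3003 = 9189180. Avoidance count = 64512240 − 9189180 = 55323060.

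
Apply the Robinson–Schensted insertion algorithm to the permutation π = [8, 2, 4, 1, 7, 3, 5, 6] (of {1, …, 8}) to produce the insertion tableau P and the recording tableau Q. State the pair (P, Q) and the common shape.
P = [1, 3, 5, 6] / [2, 4, 7] / [8];  Q = [1, 3, 5, 8] / [2, 6, 7] / [4];  common shape = (4, 3, 1)

Row-insert the values π_1, π_2, … into P one at a time, bumping the leftmost entry strictly greater than the inserted value down to the next row. The recording tableau Q records, in position (i, j), the step at which that cell was added to P.
  Insert 8 (step 1): P = [8];  Q = [1]
  Insert 2 (step 2): P = [2] / [8];  Q = [1] / [2]
  Insert 4 (step 3): P = [2, 4] / [8];  Q = [1, 3] / [2]
  Insert 1 (step 4): P = [1, 4] / [2] / [8];  Q = [1, 3] / [2] / [4]
  Insert 7 (step 5): P = [1, 4, 7] / [2] / [8];  Q = [1, 3, 5] / [2] / [4]
  Insert 3 (step 6): P = [1, 3, 7] / [2, 4] / [8];  Q = [1, 3, 5] / [2, 6] / [4]
  Insert 5 (step 7): P = [1, 3, 5] / [2, 4, 7] / [8];  Q = [1, 3, 5] / [2, 6, 7] / [4]
  Insert 6 (step 8): P = [1, 3, 5, 6] / [2, 4, 7] / [8];  Q = [1, 3, 5, 8] / [2, 6, 7] / [4]
Final shape: (4, 3, 1).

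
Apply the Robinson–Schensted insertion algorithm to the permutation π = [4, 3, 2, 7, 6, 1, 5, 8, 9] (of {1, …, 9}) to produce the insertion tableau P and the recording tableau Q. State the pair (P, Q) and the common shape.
P = [1, 5, 8, 9] / [2, 6] / [3, 7] / [4];  Q = [1, 4, 8, 9] / [2, 5] / [3, 7] / [6];  common shape = (4, 2, 2, 1)

Row-insert the values π_1, π_2, … into P one at a time, bumping the leftmost entry strictly greater than the inserted value down to the next row. The recording tableau Q records, in position (i, j), the step at which that cell was added to P.
  Insert 4 (step 1): P = [4];  Q = [1]
  Insert 3 (step 2): P = [3] / [4];  Q = [1] / [2]
  Insert 2 (step 3): P = [2] / [3] / [4];  Q = [1] / [2] / [3]
  Insert 7 (step 4): P = [2, 7] / [3] / [4];  Q = [1, 4] / [2] / [3]
  Insert 6 (step 5): P = [2, 6] / [3, 7] / [4];  Q = [1, 4] / [2, 5] / [3]
  Insert 1 (step 6): P = [1, 6] / [2, 7] / [3] / [4];  Q = [1, 4] / [2, 5] / [3] / [6]
  Insert 5 (step 7): P = [1, 5] / [2, 6] / [3, 7] / [4];  Q = [1, 4] / [2, 5] / [3, 7] / [6]
  Insert 8 (step 8): P = [1, 5, 8] / [2, 6] / [3, 7] / [4];  Q = [1, 4, 8] / [2, 5] / [3, 7] / [6]
  Insert 9 (step 9): P = [1, 5, 8, 9] / [2, 6] / [3, 7] / [4];  Q = [1, 4, 8, 9] / [2, 5] / [3, 7] / [6]
Final shape: (4, 2, 2, 1).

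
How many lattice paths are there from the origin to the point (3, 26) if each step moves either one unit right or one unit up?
Number of paths = 3654

A monotone lattice path from (0, 0) to (3, 26) consists of 3 east steps and 26 north steps in some order, so it is determined by which 3 of the 29 steps are east. The count is C(29, 3) = 3654.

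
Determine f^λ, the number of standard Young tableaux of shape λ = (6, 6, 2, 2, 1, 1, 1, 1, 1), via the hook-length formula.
# SYT of shape (6, 6, 2, 2, 1, 1, 1, 1, 1) = 129506850

Hook-length formula: f^λ = n! / Π hook(c), product over all cells c of the Young diagram. For λ = (6, 6, 2, 2, 1, 1, 1, 1, 1), n = 21 boxes. Hook lengths by row (left-to-right, top-to-bottom): [14, 8, 5, 4, 3, 2]; [13, 7, 4, 3, 2, 1]; [8, 2]; [7, 1]; [5]; [4]; [3]; [2]; [1]. Product of hooks = 394503782400. So f^λ = 21! / 394503782400 = 51090942171709440000 / 394503782400 = 129506850.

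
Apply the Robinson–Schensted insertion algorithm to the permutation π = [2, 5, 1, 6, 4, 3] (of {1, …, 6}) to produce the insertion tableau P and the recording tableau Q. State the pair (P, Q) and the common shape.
P = [1, 3, 6] / [2, 4] / [5];  Q = [1, 2, 4] / [3, 5] / [6];  common shape = (3, 2, 1)

Row-insert the values π_1, π_2, … into P one at a time, bumping the leftmost entry strictly greater than the inserted value down to the next row. The recording tableau Q records, in position (i, j), the step at which that cell was added to P.
  Insert 2 (step 1): P = [2];  Q = [1]
  Insert 5 (step 2): P = [2, 5];  Q = [1, 2]
  Insert 1 (step 3): P = [1, 5] / [2];  Q = [1, 2] / [3]
  Insert 6 (step 4): P = [1, 5, 6] / [2];  Q = [1, 2, 4] / [3]
  Insert 4 (step 5): P = [1, 4, 6] / [2, 5];  Q = [1, 2, 4] / [3, 5]
  Insert 3 (step 6): P = [1, 3, 6] / [2, 4] / [5];  Q = [1, 2, 4] / [3, 5] / [6]
Final shape: (3, 2, 1).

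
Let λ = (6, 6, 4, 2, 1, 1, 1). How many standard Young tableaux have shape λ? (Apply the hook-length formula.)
# SYT of shape (6, 6, 4, 2, 1, 1, 1) = 499974930

Hook-length formula: f^λ = n! / Π hook(c), product over all cells c of the Young diagram. For λ = (6, 6, 4, 2, 1, 1, 1), n = 21 boxes. Hook lengths by row (left-to-right, top-to-bottom): [12, 8, 6, 5, 3, 2]; [11, 7, 5, 4, 2, 1]; [8, 4, 2, 1]; [5, 1]; [3]; [2]; [1]. Product of hooks = 102187008000. So f^λ = 21! / 102187008000 = 51090942171709440000 / 102187008000 = 499974930.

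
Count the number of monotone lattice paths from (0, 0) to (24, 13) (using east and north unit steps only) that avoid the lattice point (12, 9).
Number of paths = 3027514700

Total paths from (0, 0) to (24, 13): C(37, 24) = 3562467300. Paths through (12, 9): (paths (0, 0) → (12, 9)) × (paths (12, 9) → (24, 13)) = C(21, 12) · C(16, 12) = 293930 · 1820 = 534952600. Avoidance count = 3562467300 − 534952600 = 3027514700.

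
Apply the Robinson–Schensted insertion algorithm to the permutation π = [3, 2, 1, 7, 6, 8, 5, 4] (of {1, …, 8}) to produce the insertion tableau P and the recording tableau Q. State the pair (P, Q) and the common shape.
P = [1, 4, 8] / [2, 5] / [3, 6] / [7];  Q = [1, 4, 6] / [2, 5] / [3, 7] / [8];  common shape = (3, 2, 2, 1)

Row-insert the values π_1, π_2, … into P one at a time, bumping the leftmost entry strictly greater than the inserted value down to the next row. The recording tableau Q records, in position (i, j), the step at which that cell was added to P.
  Insert 3 (step 1): P = [3];  Q = [1]
  Insert 2 (step 2): P = [2] / [3];  Q = [1] / [2]
  Insert 1 (step 3): P = [1] / [2] / [3];  Q = [1] / [2] / [3]
  Insert 7 (step 4): P = [1, 7] / [2] / [3];  Q = [1, 4] / [2] / [3]
  Insert 6 (step 5): P = [1, 6] / [2, 7] / [3];  Q = [1, 4] / [2, 5] / [3]
  Insert 8 (step 6): P = [1, 6, 8] / [2, 7] / [3];  Q = [1, 4, 6] / [2, 5] / [3]
  Insert 5 (step 7): P = [1, 5, 8] / [2, 6] / [3, 7];  Q = [1, 4, 6] / [2, 5] / [3, 7]
  Insert 4 (step 8): P = [1, 4, 8] / [2, 5] / [3, 6] / [7];  Q = [1, 4, 6] / [2, 5] / [3, 7] / [8]
Final shape: (3, 2, 2, 1).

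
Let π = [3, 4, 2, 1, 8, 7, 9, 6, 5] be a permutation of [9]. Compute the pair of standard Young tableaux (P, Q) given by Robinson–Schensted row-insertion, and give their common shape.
P = [1, 4, 5, 9] / [2, 6] / [3, 7] / [8];  Q = [1, 2, 5, 7] / [3, 6] / [4, 8] / [9];  common shape = (4, 2, 2, 1)

Row-insert the values π_1, π_2, … into P one at a time, bumping the leftmost entry strictly greater than the inserted value down to the next row. The recording tableau Q records, in position (i, j), the step at which that cell was added to P.
  Insert 3 (step 1): P = [3];  Q = [1]
  Insert 4 (step 2): P = [3, 4];  Q = [1, 2]
  Insert 2 (step 3): P = [2, 4] / [3];  Q = [1, 2] / [3]
  Insert 1 (step 4): P = [1, 4] / [2] / [3];  Q = [1, 2] / [3] / [4]
  Insert 8 (step 5): P = [1, 4, 8] / [2] / [3];  Q = [1, 2, 5] / [3] / [4]
  Insert 7 (step 6): P = [1, 4, 7] / [2, 8] / [3];  Q = [1, 2, 5] / [3, 6] / [4]
  Insert 9 (step 7): P = [1, 4, 7, 9] / [2, 8] / [3];  Q = [1, 2, 5, 7] / [3, 6] / [4]
  Insert 6 (step 8): P = [1, 4, 6, 9] / [2, 7] / [3, 8];  Q = [1, 2, 5, 7] / [3, 6] / [4, 8]
  Insert 5 (step 9): P = [1, 4, 5, 9] / [2, 6] / [3, 7] / [8];  Q = [1, 2, 5, 7] / [3, 6] / [4, 8] / [9]
Final shape: (4, 2, 2, 1).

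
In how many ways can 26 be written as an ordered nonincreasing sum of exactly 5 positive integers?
p(26, 5 parts) = 221

Partitions of n into exactly k parts are in bijection with partitions of n − k into at most k parts (subtract 1 from each part). So p(26, exactly 5) = p(21, parts ≤ 5). Computing via the recurrence p(m, j) = p(m, j−1) + p(m−j, j) gives 221.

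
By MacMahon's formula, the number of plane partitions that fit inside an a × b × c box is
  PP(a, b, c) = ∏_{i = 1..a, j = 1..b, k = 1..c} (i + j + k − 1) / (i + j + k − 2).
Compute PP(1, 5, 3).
PP(1, 5, 3) = 56

Evaluate the triple product over i = 1..1, j = 1..5, k = 1..3. The factors are (2/1) · (3/2) · (4/3) · (3/2) · (4/3) · (5/4) · (4/3) · (5/4) · … (15 factors total). The numerators and denominators telescope so the product is an integer; carrying out the multiplication exactly gives PP(1, 5, 3) = 56.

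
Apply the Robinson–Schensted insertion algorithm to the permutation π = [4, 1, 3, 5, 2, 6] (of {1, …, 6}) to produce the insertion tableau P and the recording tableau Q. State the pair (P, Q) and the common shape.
P = [1, 2, 5, 6] / [3] / [4];  Q = [1, 3, 4, 6] / [2] / [5];  common shape = (4, 1, 1)

Row-insert the values π_1, π_2, … into P one at a time, bumping the leftmost entry strictly greater than the inserted value down to the next row. The recording tableau Q records, in position (i, j), the step at which that cell was added to P.
  Insert 4 (step 1): P = [4];  Q = [1]
  Insert 1 (step 2): P = [1] / [4];  Q = [1] / [2]
  Insert 3 (step 3): P = [1, 3] / [4];  Q = [1, 3] / [2]
  Insert 5 (step 4): P = [1, 3, 5] / [4];  Q = [1, 3, 4] / [2]
  Insert 2 (step 5): P = [1, 2, 5] / [3] / [4];  Q = [1, 3, 4] / [2] / [5]
  Insert 6 (step 6): P = [1, 2, 5, 6] / [3] / [4];  Q = [1, 3, 4, 6] / [2] / [5]
Final shape: (4, 1, 1).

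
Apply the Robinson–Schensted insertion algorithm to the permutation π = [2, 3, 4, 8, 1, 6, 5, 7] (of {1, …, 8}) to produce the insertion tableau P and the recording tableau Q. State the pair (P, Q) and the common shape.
P = [1, 3, 4, 5, 7] / [2, 6] / [8];  Q = [1, 2, 3, 4, 8] / [5, 6] / [7];  common shape = (5, 2, 1)

Row-insert the values π_1, π_2, … into P one at a time, bumping the leftmost entry strictly greater than the inserted value down to the next row. The recording tableau Q records, in position (i, j), the step at which that cell was added to P.
  Insert 2 (step 1): P = [2];  Q = [1]
  Insert 3 (step 2): P = [2, 3];  Q = [1, 2]
  Insert 4 (step 3): P = [2, 3, 4];  Q = [1, 2, 3]
  Insert 8 (step 4): P = [2, 3, 4, 8];  Q = [1, 2, 3, 4]
  Insert 1 (step 5): P = [1, 3, 4, 8] / [2];  Q = [1, 2, 3, 4] / [5]
  Insert 6 (step 6): P = [1, 3, 4, 6] / [2, 8];  Q = [1, 2, 3, 4] / [5, 6]
  Insert 5 (step 7): P = [1, 3, 4, 5] / [2, 6] / [8];  Q = [1, 2, 3, 4] / [5, 6] / [7]
  Insert 7 (step 8): P = [1, 3, 4, 5, 7] / [2, 6] / [8];  Q = [1, 2, 3, 4, 8] / [5, 6] / [7]
Final shape: (5, 2, 1).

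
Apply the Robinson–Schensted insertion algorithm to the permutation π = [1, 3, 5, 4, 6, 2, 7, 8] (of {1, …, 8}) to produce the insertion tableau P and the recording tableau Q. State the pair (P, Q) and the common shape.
P = [1, 2, 4, 6, 7, 8] / [3] / [5];  Q = [1, 2, 3, 5, 7, 8] / [4] / [6];  common shape = (6, 1, 1)

Row-insert the values π_1, π_2, … into P one at a time, bumping the leftmost entry strictly greater than the inserted value down to the next row. The recording tableau Q records, in position (i, j), the step at which that cell was added to P.
  Insert 1 (step 1): P = [1];  Q = [1]
  Insert 3 (step 2): P = [1, 3];  Q = [1, 2]
  Insert 5 (step 3): P = [1, 3, 5];  Q = [1, 2, 3]
  Insert 4 (step 4): P = [1, 3, 4] / [5];  Q = [1, 2, 3] / [4]
  Insert 6 (step 5): P = [1, 3, 4, 6] / [5];  Q = [1, 2, 3, 5] / [4]
  Insert 2 (step 6): P = [1, 2, 4, 6] / [3] / [5];  Q = [1, 2, 3, 5] / [4] / [6]
  Insert 7 (step 7): P = [1, 2, 4, 6, 7] / [3] / [5];  Q = [1, 2, 3, 5, 7] / [4] / [6]
  Insert 8 (step 8): P = [1, 2, 4, 6, 7, 8] / [3] / [5];  Q = [1, 2, 3, 5, 7, 8] / [4] / [6]
Final shape: (6, 1, 1).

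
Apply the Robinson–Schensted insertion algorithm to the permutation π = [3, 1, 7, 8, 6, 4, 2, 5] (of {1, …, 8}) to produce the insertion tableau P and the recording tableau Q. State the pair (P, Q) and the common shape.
P = [1, 2, 5] / [3, 4, 8] / [6] / [7];  Q = [1, 3, 4] / [2, 5, 8] / [6] / [7];  common shape = (3, 3, 1, 1)

Row-insert the values π_1, π_2, … into P one at a time, bumping the leftmost entry strictly greater than the inserted value down to the next row. The recording tableau Q records, in position (i, j), the step at which that cell was added to P.
  Insert 3 (step 1): P = [3];  Q = [1]
  Insert 1 (step 2): P = [1] / [3];  Q = [1] / [2]
  Insert 7 (step 3): P = [1, 7] / [3];  Q = [1, 3] / [2]
  Insert 8 (step 4): P = [1, 7, 8] / [3];  Q = [1, 3, 4] / [2]
  Insert 6 (step 5): P = [1, 6, 8] / [3, 7];  Q = [1, 3, 4] / [2, 5]
  Insert 4 (step 6): P = [1, 4, 8] / [3, 6] / [7];  Q = [1, 3, 4] / [2, 5] / [6]
  Insert 2 (step 7): P = [1, 2, 8] / [3, 4] / [6] / [7];  Q = [1, 3, 4] / [2, 5] / [6] / [7]
  Insert 5 (step 8): P = [1, 2, 5] / [3, 4, 8] / [6] / [7];  Q = [1, 3, 4] / [2, 5, 8] / [6] / [7]
Final shape: (3, 3, 1, 1).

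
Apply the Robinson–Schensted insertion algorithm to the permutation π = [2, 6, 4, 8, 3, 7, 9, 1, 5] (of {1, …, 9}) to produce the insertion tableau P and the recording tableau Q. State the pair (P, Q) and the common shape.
P = [1, 3, 5, 9] / [2, 7] / [4, 8] / [6];  Q = [1, 2, 4, 7] / [3, 6] / [5, 9] / [8];  common shape = (4, 2, 2, 1)

Row-insert the values π_1, π_2, … into P one at a time, bumping the leftmost entry strictly greater than the inserted value down to the next row. The recording tableau Q records, in position (i, j), the step at which that cell was added to P.
  Insert 2 (step 1): P = [2];  Q = [1]
  Insert 6 (step 2): P = [2, 6];  Q = [1, 2]
  Insert 4 (step 3): P = [2, 4] / [6];  Q = [1, 2] / [3]
  Insert 8 (step 4): P = [2, 4, 8] / [6];  Q = [1, 2, 4] / [3]
  Insert 3 (step 5): P = [2, 3, 8] / [4] / [6];  Q = [1, 2, 4] / [3] / [5]
  Insert 7 (step 6): P = [2, 3, 7] / [4, 8] / [6];  Q = [1, 2, 4] / [3, 6] / [5]
  Insert 9 (step 7): P = [2, 3, 7, 9] / [4, 8] / [6];  Q = [1, 2, 4, 7] / [3, 6] / [5]
  Insert 1 (step 8): P = [1, 3, 7, 9] / [2, 8] / [4] / [6];  Q = [1, 2, 4, 7] / [3, 6] / [5] / [8]
  Insert 5 (step 9): P = [1, 3, 5, 9] / [2, 7] / [4, 8] / [6];  Q = [1, 2, 4, 7] / [3, 6] / [5, 9] / [8]
Final shape: (4, 2, 2, 1).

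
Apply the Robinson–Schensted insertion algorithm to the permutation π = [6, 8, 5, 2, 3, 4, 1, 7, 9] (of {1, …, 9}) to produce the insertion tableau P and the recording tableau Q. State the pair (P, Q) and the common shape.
P = [1, 3, 4, 7, 9] / [2, 8] / [5] / [6];  Q = [1, 2, 6, 8, 9] / [3, 5] / [4] / [7];  common shape = (5, 2, 1, 1)

Row-insert the values π_1, π_2, … into P one at a time, bumping the leftmost entry strictly greater than the inserted value down to the next row. The recording tableau Q records, in position (i, j), the step at which that cell was added to P.
  Insert 6 (step 1): P = [6];  Q = [1]
  Insert 8 (step 2): P = [6, 8];  Q = [1, 2]
  Insert 5 (step 3): P = [5, 8] / [6];  Q = [1, 2] / [3]
  Insert 2 (step 4): P = [2, 8] / [5] / [6];  Q = [1, 2] / [3] / [4]
  Insert 3 (step 5): P = [2, 3] / [5, 8] / [6];  Q = [1, 2] / [3, 5] / [4]
  Insert 4 (step 6): P = [2, 3, 4] / [5, 8] / [6];  Q = [1, 2, 6] / [3, 5] / [4]
  Insert 1 (step 7): P = [1, 3, 4] / [2, 8] / [5] / [6];  Q = [1, 2, 6] / [3, 5] / [4] / [7]
  Insert 7 (step 8): P = [1, 3, 4, 7] / [2, 8] / [5] / [6];  Q = [1, 2, 6, 8] / [3, 5] / [4] / [7]
  Insert 9 (step 9): P = [1, 3, 4, 7, 9] / [2, 8] / [5] / [6];  Q = [1, 2, 6, 8, 9] / [3, 5] / [4] / [7]
Final shape: (5, 2, 1, 1).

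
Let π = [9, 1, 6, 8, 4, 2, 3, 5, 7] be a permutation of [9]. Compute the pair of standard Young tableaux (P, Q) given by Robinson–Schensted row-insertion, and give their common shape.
P = [1, 2, 3, 5, 7] / [4, 8] / [6] / [9];  Q = [1, 3, 4, 8, 9] / [2, 7] / [5] / [6];  common shape = (5, 2, 1, 1)

Row-insert the values π_1, π_2, … into P one at a time, bumping the leftmost entry strictly greater than the inserted value down to the next row. The recording tableau Q records, in position (i, j), the step at which that cell was added to P.
  Insert 9 (step 1): P = [9];  Q = [1]
  Insert 1 (step 2): P = [1] / [9];  Q = [1] / [2]
  Insert 6 (step 3): P = [1, 6] / [9];  Q = [1, 3] / [2]
  Insert 8 (step 4): P = [1, 6, 8] / [9];  Q = [1, 3, 4] / [2]
  Insert 4 (step 5): P = [1, 4, 8] / [6] / [9];  Q = [1, 3, 4] / [2] / [5]
  Insert 2 (step 6): P = [1, 2, 8] / [4] / [6] / [9];  Q = [1, 3, 4] / [2] / [5] / [6]
  Insert 3 (step 7): P = [1, 2, 3] / [4, 8] / [6] / [9];  Q = [1, 3, 4] / [2, 7] / [5] / [6]
  Insert 5 (step 8): P = [1, 2, 3, 5] / [4, 8] / [6] / [9];  Q = [1, 3, 4, 8] / [2, 7] / [5] / [6]
  Insert 7 (step 9): P = [1, 2, 3, 5, 7] / [4, 8] / [6] / [9];  Q = [1, 3, 4, 8, 9] / [2, 7] / [5] / [6]
Final shape: (5, 2, 1, 1).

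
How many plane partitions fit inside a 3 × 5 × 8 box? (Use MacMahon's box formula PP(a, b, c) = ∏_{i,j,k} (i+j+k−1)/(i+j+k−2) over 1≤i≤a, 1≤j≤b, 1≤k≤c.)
PP(3, 5, 8) = 61408347

Evaluate the triple product over i = 1..3, j = 1..5, k = 1..8. The factors are (2/1) · (3/2) · (4/3) · (5/4) · (6/5) · (7/6) · (8/7) · (9/8) · … (120 factors total). The numerators and denominators telescope so the product is an integer; carrying out the multiplication exactly gives PP(3, 5, 8) = 61408347.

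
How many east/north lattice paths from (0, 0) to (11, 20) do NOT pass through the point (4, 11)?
Number of paths = 69056715

Total paths from (0, 0) to (11, 20): C(31, 11) = 84672315. Paths through (4, 11): (paths (0, 0) → (4, 11)) × (paths (4, 11) → (11, 20)) = C(15, 4) · C(16, 7) = 1365 · 11440 = 15615600. Avoidance count = 84672315 − 15615600 = 69056715.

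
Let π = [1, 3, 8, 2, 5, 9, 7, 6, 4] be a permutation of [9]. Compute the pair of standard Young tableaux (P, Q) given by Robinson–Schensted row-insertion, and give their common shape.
P = [1, 2, 4, 6] / [3, 5, 9] / [7] / [8];  Q = [1, 2, 3, 6] / [4, 5, 7] / [8] / [9];  common shape = (4, 3, 1, 1)

Row-insert the values π_1, π_2, … into P one at a time, bumping the leftmost entry strictly greater than the inserted value down to the next row. The recording tableau Q records, in position (i, j), the step at which that cell was added to P.
  Insert 1 (step 1): P = [1];  Q = [1]
  Insert 3 (step 2): P = [1, 3];  Q = [1, 2]
  Insert 8 (step 3): P = [1, 3, 8];  Q = [1, 2, 3]
  Insert 2 (step 4): P = [1, 2, 8] / [3];  Q = [1, 2, 3] / [4]
  Insert 5 (step 5): P = [1, 2, 5] / [3, 8];  Q = [1, 2, 3] / [4, 5]
  Insert 9 (step 6): P = [1, 2, 5, 9] / [3, 8];  Q = [1, 2, 3, 6] / [4, 5]
  Insert 7 (step 7): P = [1, 2, 5, 7] / [3, 8, 9];  Q = [1, 2, 3, 6] / [4, 5, 7]
  Insert 6 (step 8): P = [1, 2, 5, 6] / [3, 7, 9] / [8];  Q = [1, 2, 3, 6] / [4, 5, 7] / [8]
  Insert 4 (step 9): P = [1, 2, 4, 6] / [3, 5, 9] / [7] / [8];  Q = [1, 2, 3, 6] / [4, 5, 7] / [8] / [9]
Final shape: (4, 3, 1, 1).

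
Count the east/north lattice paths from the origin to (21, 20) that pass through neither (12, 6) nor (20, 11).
Number of paths = 253350817590

Inclusion–exclusion. Total paths: C(41, 21) = 269128937220. Through P₁: C(18, 12)·C(23, 9) = 15170315160. Through P₂: C(31, 20)·C(10, 1) = 846723150. Since P₁ is strictly southwest of P₂, a monotone path through both must visit P₁ then P₂; paths through both = C(18, 12)·C(13, 8)·C(10, 1) = 238918680. Avoid both = 269128937220 − 15170315160 − 846723150 + 238918680 = 253350817590.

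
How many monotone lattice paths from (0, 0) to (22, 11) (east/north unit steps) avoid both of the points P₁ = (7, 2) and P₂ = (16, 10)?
Number of paths = 115410551

Inclusion–exclusion. Total paths: C(33, 22) = 193536720. Through P₁: C(9, 7)·C(24, 15) = 47070144. Through P₂: C(26, 16)·C(7, 6) = 37182145. Since P₁ is strictly southwest of P₂, a monotone path through both must visit P₁ then P₂; paths through both = C(9, 7)·C(17, 9)·C(7, 6) = 6126120. Avoid both = 193536720 − 47070144 − 37182145 + 6126120 = 115410551.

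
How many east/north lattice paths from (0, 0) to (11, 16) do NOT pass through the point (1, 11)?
Number of paths = 13001859

Total paths from (0, 0) to (11, 16): C(27, 11) = 13037895. Paths through (1, 11): (paths (0, 0) → (1, 11)) × (paths (1, 11) → (11, 16)) = C(12, 1) · C(15, 10) = 12 · 3003 = 36036. Avoidance count = 13037895 − 36036 = 13001859.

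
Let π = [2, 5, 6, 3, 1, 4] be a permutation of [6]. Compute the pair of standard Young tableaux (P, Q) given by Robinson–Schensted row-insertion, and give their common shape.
P = [1, 3, 4] / [2, 6] / [5];  Q = [1, 2, 3] / [4, 6] / [5];  common shape = (3, 2, 1)

Row-insert the values π_1, π_2, … into P one at a time, bumping the leftmost entry strictly greater than the inserted value down to the next row. The recording tableau Q records, in position (i, j), the step at which that cell was added to P.
  Insert 2 (step 1): P = [2];  Q = [1]
  Insert 5 (step 2): P = [2, 5];  Q = [1, 2]
  Insert 6 (step 3): P = [2, 5, 6];  Q = [1, 2, 3]
  Insert 3 (step 4): P = [2, 3, 6] / [5];  Q = [1, 2, 3] / [4]
  Insert 1 (step 5): P = [1, 3, 6] / [2] / [5];  Q = [1, 2, 3] / [4] / [5]
  Insert 4 (step 6): P = [1, 3, 4] / [2, 6] / [5];  Q = [1, 2, 3] / [4, 6] / [5]
Final shape: (3, 2, 1).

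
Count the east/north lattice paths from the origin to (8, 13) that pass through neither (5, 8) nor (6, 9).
Number of paths = 94953

Inclusion–exclusion. Total paths: C(21, 8) = 203490. Through P₁: C(13, 5)·C(8, 3) = 72072. Through P₂: C(15, 6)·C(6, 2) = 75075. Since P₁ is strictly southwest of P₂, a monotone path through both must visit P₁ then P₂; paths through both = C(13, 5)·C(2, 1)·C(6, 2) = 38610. Avoid both = 203490 − 72072 − 75075 + 38610 = 94953.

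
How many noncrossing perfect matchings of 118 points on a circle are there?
C_59 = 405944995127576985730643443367112

These noncrossing handshakes are counted by the Catalan number C_n = (1/(n + 1)) · C(2n, n). For n = 59: C_59 = (1/60) · C(118, 59) = 24356699707654619143838606602026720/60 = 405944995127576985730643443367112.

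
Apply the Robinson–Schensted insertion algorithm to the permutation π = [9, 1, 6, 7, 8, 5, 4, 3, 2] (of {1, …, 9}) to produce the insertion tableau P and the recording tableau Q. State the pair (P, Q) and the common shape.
P = [1, 2, 7, 8] / [3] / [4] / [5] / [6] / [9];  Q = [1, 3, 4, 5] / [2] / [6] / [7] / [8] / [9];  common shape = (4, 1, 1, 1, 1, 1)

Row-insert the values π_1, π_2, … into P one at a time, bumping the leftmost entry strictly greater than the inserted value down to the next row. The recording tableau Q records, in position (i, j), the step at which that cell was added to P.
  Insert 9 (step 1): P = [9];  Q = [1]
  Insert 1 (step 2): P = [1] / [9];  Q = [1] / [2]
  Insert 6 (step 3): P = [1, 6] / [9];  Q = [1, 3] / [2]
  Insert 7 (step 4): P = [1, 6, 7] / [9];  Q = [1, 3, 4] / [2]
  Insert 8 (step 5): P = [1, 6, 7, 8] / [9];  Q = [1, 3, 4, 5] / [2]
  Insert 5 (step 6): P = [1, 5, 7, 8] / [6] / [9];  Q = [1, 3, 4, 5] / [2] / [6]
  Insert 4 (step 7): P = [1, 4, 7, 8] / [5] / [6] / [9];  Q = [1, 3, 4, 5] / [2] / [6] / [7]
  Insert 3 (step 8): P = [1, 3, 7, 8] / [4] / [5] / [6] / [9];  Q = [1, 3, 4, 5] / [2] / [6] / [7] / [8]
  Insert 2 (step 9): P = [1, 2, 7, 8] / [3] / [4] / [5] / [6] / [9];  Q = [1, 3, 4, 5] / [2] / [6] / [7] / [8] / [9]
Final shape: (4, 1, 1, 1, 1, 1).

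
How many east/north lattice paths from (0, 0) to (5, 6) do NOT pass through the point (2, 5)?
Number of paths = 378

Total paths from (0, 0) to (5, 6): C(11, 5) = 462. Paths through (2, 5): (paths (0, 0) → (2, 5)) × (paths (2, 5) → (5, 6)) = C(7, 2) · C(4, 3) = 21 · 4 = 84. Avoidance count = 462 − 84 = 378.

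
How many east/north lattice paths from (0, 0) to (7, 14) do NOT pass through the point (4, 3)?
Number of paths = 103540

Total paths from (0, 0) to (7, 14): C(21, 7) = 116280. Paths through (4, 3): (paths (0, 0) → (4, 3)) × (paths (4, 3) → (7, 14)) = C(7, 4) · C(14, 3) = 35 · 364 = 12740. Avoidance count = 116280 − 12740 = 103540.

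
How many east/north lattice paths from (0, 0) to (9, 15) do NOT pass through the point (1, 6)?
Number of paths = 1137334

Total paths from (0, 0) to (9, 15): C(24, 9) = 1307504. Paths through (1, 6): (paths (0, 0) → (1, 6)) × (paths (1, 6) → (9, 15)) = C(7, 1) · C(17, 8) = 7 · 24310 = 170170. Avoidance count = 1307504 − 170170 = 1137334.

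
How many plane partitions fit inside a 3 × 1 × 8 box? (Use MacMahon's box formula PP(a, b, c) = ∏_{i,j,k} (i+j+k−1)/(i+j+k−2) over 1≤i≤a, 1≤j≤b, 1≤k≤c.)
PP(3, 1, 8) = 165

Evaluate the triple product over i = 1..3, j = 1..1, k = 1..8. The factors are (2/1) · (3/2) · (4/3) · (5/4) · (6/5) · (7/6) · (8/7) · (9/8) · … (24 factors total). The numerators and denominators telescope so the product is an integer; carrying out the multiplication exactly gives PP(3, 1, 8) = 165.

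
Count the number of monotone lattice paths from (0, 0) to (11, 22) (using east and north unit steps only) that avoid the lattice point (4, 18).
Number of paths = 191122770

Total paths from (0, 0) to (11, 22): C(33, 11) = 193536720. Paths through (4, 18): (paths (0, 0) → (4, 18)) × (paths (4, 18) → (11, 22)) = C(22, 4) · C(11, 7) = 7315 · 330 = 2413950. Avoidance count = 193536720 − 2413950 = 191122770.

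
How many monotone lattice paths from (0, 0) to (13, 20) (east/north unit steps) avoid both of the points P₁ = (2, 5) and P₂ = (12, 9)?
Number of paths = 407642172

Inclusion–exclusion. Total paths: C(33, 13) = 573166440. Through P₁: C(7, 2)·C(26, 11) = 162249360. Through P₂: C(21, 12)·C(12, 1) = 3527160. Since P₁ is strictly southwest of P₂, a monotone path through both must visit P₁ then P₂; paths through both = C(7, 2)·C(14, 10)·C(12, 1) = 252252. Avoid both = 573166440 − 162249360 − 3527160 + 252252 = 407642172.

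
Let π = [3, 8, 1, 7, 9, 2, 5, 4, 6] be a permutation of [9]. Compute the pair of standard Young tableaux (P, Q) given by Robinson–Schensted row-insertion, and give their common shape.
P = [1, 2, 4, 6] / [3, 5, 9] / [7] / [8];  Q = [1, 2, 5, 9] / [3, 4, 7] / [6] / [8];  common shape = (4, 3, 1, 1)

Row-insert the values π_1, π_2, … into P one at a time, bumping the leftmost entry strictly greater than the inserted value down to the next row. The recording tableau Q records, in position (i, j), the step at which that cell was added to P.
  Insert 3 (step 1): P = [3];  Q = [1]
  Insert 8 (step 2): P = [3, 8];  Q = [1, 2]
  Insert 1 (step 3): P = [1, 8] / [3];  Q = [1, 2] / [3]
  Insert 7 (step 4): P = [1, 7] / [3, 8];  Q = [1, 2] / [3, 4]
  Insert 9 (step 5): P = [1, 7, 9] / [3, 8];  Q = [1, 2, 5] / [3, 4]
  Insert 2 (step 6): P = [1, 2, 9] / [3, 7] / [8];  Q = [1, 2, 5] / [3, 4] / [6]
  Insert 5 (step 7): P = [1, 2, 5] / [3, 7, 9] / [8];  Q = [1, 2, 5] / [3, 4, 7] / [6]
  Insert 4 (step 8): P = [1, 2, 4] / [3, 5, 9] / [7] / [8];  Q = [1, 2, 5] / [3, 4, 7] / [6] / [8]
  Insert 6 (step 9): P = [1, 2, 4, 6] / [3, 5, 9] / [7] / [8];  Q = [1, 2, 5, 9] / [3, 4, 7] / [6] / [8]
Final shape: (4, 3, 1, 1).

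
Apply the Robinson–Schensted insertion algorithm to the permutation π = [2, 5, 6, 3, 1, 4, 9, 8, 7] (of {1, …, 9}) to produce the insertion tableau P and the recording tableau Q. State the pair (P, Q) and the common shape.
P = [1, 3, 4, 7] / [2, 6, 8] / [5, 9];  Q = [1, 2, 3, 7] / [4, 6, 8] / [5, 9];  common shape = (4, 3, 2)

Row-insert the values π_1, π_2, … into P one at a time, bumping the leftmost entry strictly greater than the inserted value down to the next row. The recording tableau Q records, in position (i, j), the step at which that cell was added to P.
  Insert 2 (step 1): P = [2];  Q = [1]
  Insert 5 (step 2): P = [2, 5];  Q = [1, 2]
  Insert 6 (step 3): P = [2, 5, 6];  Q = [1, 2, 3]
  Insert 3 (step 4): P = [2, 3, 6] / [5];  Q = [1, 2, 3] / [4]
  Insert 1 (step 5): P = [1, 3, 6] / [2] / [5];  Q = [1, 2, 3] / [4] / [5]
  Insert 4 (step 6): P = [1, 3, 4] / [2, 6] / [5];  Q = [1, 2, 3] / [4, 6] / [5]
  Insert 9 (step 7): P = [1, 3, 4, 9] / [2, 6] / [5];  Q = [1, 2, 3, 7] / [4, 6] / [5]
  Insert 8 (step 8): P = [1, 3, 4, 8] / [2, 6, 9] / [5];  Q = [1, 2, 3, 7] / [4, 6, 8] / [5]
  Insert 7 (step 9): P = [1, 3, 4, 7] / [2, 6, 8] / [5, 9];  Q = [1, 2, 3, 7] / [4, 6, 8] / [5, 9]
Final shape: (4, 3, 2).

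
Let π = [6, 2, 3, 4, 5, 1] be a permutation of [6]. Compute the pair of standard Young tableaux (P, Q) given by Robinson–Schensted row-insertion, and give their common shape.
P = [1, 3, 4, 5] / [2] / [6];  Q = [1, 3, 4, 5] / [2] / [6];  common shape = (4, 1, 1)

Row-insert the values π_1, π_2, … into P one at a time, bumping the leftmost entry strictly greater than the inserted value down to the next row. The recording tableau Q records, in position (i, j), the step at which that cell was added to P.
  Insert 6 (step 1): P = [6];  Q = [1]
  Insert 2 (step 2): P = [2] / [6];  Q = [1] / [2]
  Insert 3 (step 3): P = [2, 3] / [6];  Q = [1, 3] / [2]
  Insert 4 (step 4): P = [2, 3, 4] / [6];  Q = [1, 3, 4] / [2]
  Insert 5 (step 5): P = [2, 3, 4, 5] / [6];  Q = [1, 3, 4, 5] / [2]
  Insert 1 (step 6): P = [1, 3, 4, 5] / [2] / [6];  Q = [1, 3, 4, 5] / [2] / [6]
Final shape: (4, 1, 1).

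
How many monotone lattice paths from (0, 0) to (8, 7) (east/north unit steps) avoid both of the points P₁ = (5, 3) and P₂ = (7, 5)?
Number of paths = 3107

Inclusion–exclusion. Total paths: C(15, 8) = 6435. Through P₁: C(8, 5)·C(7, 3) = 1960. Through P₂: C(12, 7)·C(3, 1) = 2376. Since P₁ is strictly southwest of P₂, a monotone path through both must visit P₁ then P₂; paths through both = C(8, 5)·C(4, 2)·C(3, 1) = 1008. Avoid both = 6435 − 1960 − 2376 + 1008 = 3107.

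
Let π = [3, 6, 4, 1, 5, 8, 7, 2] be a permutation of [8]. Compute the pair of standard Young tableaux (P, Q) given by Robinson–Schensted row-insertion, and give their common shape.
P = [1, 2, 5, 7] / [3, 4] / [6, 8];  Q = [1, 2, 5, 6] / [3, 7] / [4, 8];  common shape = (4, 2, 2)

Row-insert the values π_1, π_2, … into P one at a time, bumping the leftmost entry strictly greater than the inserted value down to the next row. The recording tableau Q records, in position (i, j), the step at which that cell was added to P.
  Insert 3 (step 1): P = [3];  Q = [1]
  Insert 6 (step 2): P = [3, 6];  Q = [1, 2]
  Insert 4 (step 3): P = [3, 4] / [6];  Q = [1, 2] / [3]
  Insert 1 (step 4): P = [1, 4] / [3] / [6];  Q = [1, 2] / [3] / [4]
  Insert 5 (step 5): P = [1, 4, 5] / [3] / [6];  Q = [1, 2, 5] / [3] / [4]
  Insert 8 (step 6): P = [1, 4, 5, 8] / [3] / [6];  Q = [1, 2, 5, 6] / [3] / [4]
  Insert 7 (step 7): P = [1, 4, 5, 7] / [3, 8] / [6];  Q = [1, 2, 5, 6] / [3, 7] / [4]
  Insert 2 (step 8): P = [1, 2, 5, 7] / [3, 4] / [6, 8];  Q = [1, 2, 5, 6] / [3, 7] / [4, 8]
Final shape: (4, 2, 2).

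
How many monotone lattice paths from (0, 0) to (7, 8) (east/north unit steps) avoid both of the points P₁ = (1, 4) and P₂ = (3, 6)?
Number of paths = 4575

Inclusion–exclusion. Total paths: C(15, 7) = 6435. Through P₁: C(5, 1)·C(10, 6) = 1050. Through P₂: C(9, 3)·C(6, 4) = 1260. Since P₁ is strictly southwest of P₂, a monotone path through both must visit P₁ then P₂; paths through both = C(5, 1)·C(4, 2)·C(6, 4) = 450. Avoid both = 6435 − 1050 − 1260 + 450 = 4575.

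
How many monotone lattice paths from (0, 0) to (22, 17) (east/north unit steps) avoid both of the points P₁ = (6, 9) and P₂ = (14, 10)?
Number of paths = 35009267670

Inclusion–exclusion. Total paths: C(39, 22) = 51021117810. Through P₁: C(15, 6)·C(24, 16) = 3681032355. Through P₂: C(24, 14)·C(15, 8) = 12620682360. Since P₁ is strictly southwest of P₂, a monotone path through both must visit P₁ then P₂; paths through both = C(15, 6)·C(9, 8)·C(15, 8) = 289864575. Avoid both = 51021117810 − 3681032355 − 12620682360 + 289864575 = 35009267670.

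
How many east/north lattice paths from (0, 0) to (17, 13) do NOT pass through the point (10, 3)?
Number of paths = 114197722

Total paths from (0, 0) to (17, 13): C(30, 17) = 119759850. Paths through (10, 3): (paths (0, 0) → (10, 3)) × (paths (10, 3) → (17, 13)) = C(13, 10) · C(17, 7) = 286 · 19448 = 5562128. Avoidance count = 119759850 − 5562128 = 114197722.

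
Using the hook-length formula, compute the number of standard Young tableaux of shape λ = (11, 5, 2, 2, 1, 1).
# SYT of shape (11, 5, 2, 2, 1, 1) = 402164070

Hook-length formula: f^λ = n! / Π hook(c), product over all cells c of the Young diagram. For λ = (11, 5, 2, 2, 1, 1), n = 22 boxes. Hook lengths by row (left-to-right, top-to-bottom): [16, 13, 10, 9, 8, 6, 5, 4, 3, 2, 1]; [9, 6, 3, 2, 1]; [5, 2]; [4, 1]; [2]; [1]. Product of hooks = 2794881024000. So f^λ = 22! / 2794881024000 = 1124000727777607680000 / 2794881024000 = 402164070.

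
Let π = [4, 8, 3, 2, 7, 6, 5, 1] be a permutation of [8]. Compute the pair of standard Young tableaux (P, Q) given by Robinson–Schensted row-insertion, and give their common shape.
P = [1, 5] / [2, 6] / [3, 7] / [4] / [8];  Q = [1, 2] / [3, 5] / [4, 6] / [7] / [8];  common shape = (2, 2, 2, 1, 1)

Row-insert the values π_1, π_2, … into P one at a time, bumping the leftmost entry strictly greater than the inserted value down to the next row. The recording tableau Q records, in position (i, j), the step at which that cell was added to P.
  Insert 4 (step 1): P = [4];  Q = [1]
  Insert 8 (step 2): P = [4, 8];  Q = [1, 2]
  Insert 3 (step 3): P = [3, 8] / [4];  Q = [1, 2] / [3]
  Insert 2 (step 4): P = [2, 8] / [3] / [4];  Q = [1, 2] / [3] / [4]
  Insert 7 (step 5): P = [2, 7] / [3, 8] / [4];  Q = [1, 2] / [3, 5] / [4]
  Insert 6 (step 6): P = [2, 6] / [3, 7] / [4, 8];  Q = [1, 2] / [3, 5] / [4, 6]
  Insert 5 (step 7): P = [2, 5] / [3, 6] / [4, 7] / [8];  Q = [1, 2] / [3, 5] / [4, 6] / [7]
  Insert 1 (step 8): P = [1, 5] / [2, 6] / [3, 7] / [4] / [8];  Q = [1, 2] / [3, 5] / [4, 6] / [7] / [8]
Final shape: (2, 2, 2, 1, 1).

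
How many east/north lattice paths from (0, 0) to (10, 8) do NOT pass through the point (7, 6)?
Number of paths = 26598

Total paths from (0, 0) to (10, 8): C(18, 10) = 43758. Paths through (7, 6): (paths (0, 0) → (7, 6)) × (paths (7, 6) → (10, 8)) = C(13, 7) · C(5, 3) = 1716 · 10 = 17160. Avoidance count = 43758 − 17160 = 26598.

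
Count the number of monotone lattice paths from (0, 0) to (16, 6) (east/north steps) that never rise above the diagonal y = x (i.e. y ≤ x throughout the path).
Number of paths = 48279

By the reflection principle (André's argument), the number of monotone paths to (16, 6) with n ≤ m that never go above y = x is C(22, 16) − C(22, 17) = 74613 − 26334 = 48279.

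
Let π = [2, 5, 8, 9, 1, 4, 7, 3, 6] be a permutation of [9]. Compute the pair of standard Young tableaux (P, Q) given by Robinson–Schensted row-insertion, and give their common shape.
P = [1, 3, 6, 9] / [2, 4, 7] / [5, 8];  Q = [1, 2, 3, 4] / [5, 6, 7] / [8, 9];  common shape = (4, 3, 2)

Row-insert the values π_1, π_2, … into P one at a time, bumping the leftmost entry strictly greater than the inserted value down to the next row. The recording tableau Q records, in position (i, j), the step at which that cell was added to P.
  Insert 2 (step 1): P = [2];  Q = [1]
  Insert 5 (step 2): P = [2, 5];  Q = [1, 2]
  Insert 8 (step 3): P = [2, 5, 8];  Q = [1, 2, 3]
  Insert 9 (step 4): P = [2, 5, 8, 9];  Q = [1, 2, 3, 4]
  Insert 1 (step 5): P = [1, 5, 8, 9] / [2];  Q = [1, 2, 3, 4] / [5]
  Insert 4 (step 6): P = [1, 4, 8, 9] / [2, 5];  Q = [1, 2, 3, 4] / [5, 6]
  Insert 7 (step 7): P = [1, 4, 7, 9] / [2, 5, 8];  Q = [1, 2, 3, 4] / [5, 6, 7]
  Insert 3 (step 8): P = [1, 3, 7, 9] / [2, 4, 8] / [5];  Q = [1, 2, 3, 4] / [5, 6, 7] / [8]
  Insert 6 (step 9): P = [1, 3, 6, 9] / [2, 4, 7] / [5, 8];  Q = [1, 2, 3, 4] / [5, 6, 7] / [8, 9]
Final shape: (4, 3, 2).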